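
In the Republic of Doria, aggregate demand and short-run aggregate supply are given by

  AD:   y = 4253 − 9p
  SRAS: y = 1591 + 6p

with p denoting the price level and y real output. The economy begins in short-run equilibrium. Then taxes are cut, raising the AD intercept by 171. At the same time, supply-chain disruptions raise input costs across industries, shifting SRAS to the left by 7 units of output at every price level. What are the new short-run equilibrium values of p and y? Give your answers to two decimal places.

p = 189.33, y = 2720.00

After both shocks: AD is y = 4424 − 9p and SRAS is y = 1584 + 6p.
Setting them equal: 2840 = 15p, so p = 189.33.
Substituting into AD, y = 2720.00.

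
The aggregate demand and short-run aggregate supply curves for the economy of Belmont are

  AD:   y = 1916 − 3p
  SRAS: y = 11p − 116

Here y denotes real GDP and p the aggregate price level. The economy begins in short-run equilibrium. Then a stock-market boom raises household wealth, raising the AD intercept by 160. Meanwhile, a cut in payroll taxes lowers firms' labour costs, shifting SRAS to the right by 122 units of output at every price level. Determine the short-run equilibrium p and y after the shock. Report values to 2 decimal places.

After both shocks: AD is y = 2076 − 3p and SRAS is y = 6 + 11p.
Setting them equal: 2070 = 14p, so p = 147.86.
Substituting into AD, y = 1632.43.

p = 147.86, y = 1632.43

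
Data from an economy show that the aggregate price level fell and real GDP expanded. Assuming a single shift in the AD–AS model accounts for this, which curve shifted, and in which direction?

P fell and Y rose. An AD shift moves P and Y in the same direction; an SRAS shift moves them in opposite directions.
Here P and Y moved in opposite directions, so the SRAS curve shifted.
Since Y rose, SRAS shifted right.

SRAS shifted right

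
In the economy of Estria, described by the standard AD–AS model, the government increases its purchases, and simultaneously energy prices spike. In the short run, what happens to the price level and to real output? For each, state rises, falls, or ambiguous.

Price level: rises; output: ambiguous

The first event is a positive demand shock: AD shifts right, which by itself pushes P up and Y up.
The second is an adverse supply shock: SRAS shifts left, which by itself pushes P up and Y down.
Both shocks push P up, so P rises. The two shocks push Y in opposite directions, so the effect on Y is ambiguous.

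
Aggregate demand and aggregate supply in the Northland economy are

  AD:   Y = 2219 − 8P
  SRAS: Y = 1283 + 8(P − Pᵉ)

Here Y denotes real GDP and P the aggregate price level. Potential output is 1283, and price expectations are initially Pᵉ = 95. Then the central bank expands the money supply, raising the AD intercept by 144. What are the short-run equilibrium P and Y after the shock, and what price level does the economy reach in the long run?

Short run: P = 115, Y = 1443. Long run: P = 135.

AD shifts right: new AD is Y = 2363 − 8P. With Pᵉ = 95, SRAS is Y = 523 + 8P.
Short run: 2363 − 8P = 523 + 8P gives 1840 = 16P, so P = 115 and Y = 2363 − 8·115 = 1443.
Y = 1443 is above potential 1283; expectations adjust and SRAS shifts left until Y = 1283.
Long run: on the new AD curve, 1283 = 2363 − 8P gives P = 135.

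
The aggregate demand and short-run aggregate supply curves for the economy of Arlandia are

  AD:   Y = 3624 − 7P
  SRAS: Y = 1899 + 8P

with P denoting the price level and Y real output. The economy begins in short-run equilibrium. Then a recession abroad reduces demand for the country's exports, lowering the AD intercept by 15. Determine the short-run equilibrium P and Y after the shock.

This is a negative demand shock: AD shifts left.
New AD: Y = 3609 − 7P.
Set AD = SRAS: 3609 − 7P = 1899 + 8P, so 1710 = 15P and P = 114.
Y = 3609 − 7·114 = 2811.

P = 114, Y = 2811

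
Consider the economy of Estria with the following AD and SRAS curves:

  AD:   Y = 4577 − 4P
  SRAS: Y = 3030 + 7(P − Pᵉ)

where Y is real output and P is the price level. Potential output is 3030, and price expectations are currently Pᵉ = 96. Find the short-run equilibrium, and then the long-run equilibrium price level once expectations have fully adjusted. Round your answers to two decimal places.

Short run: with Pᵉ = 96, SRAS is Y = 2358 + 7P. Setting AD = SRAS gives 2219 = 11P, so P = 201.73 and Y = 4577 − 4P = 3770.09.
Output 3770.09 is above potential 3030, so over time expected prices rise and SRAS shifts left until Y returns to 3030.
Long run: Y = 3030 on the AD curve gives 3030 = 4577 − 4P, so P = 386.75.

Short run: P = 201.73, Y = 3770.09. Long run: P = 386.75.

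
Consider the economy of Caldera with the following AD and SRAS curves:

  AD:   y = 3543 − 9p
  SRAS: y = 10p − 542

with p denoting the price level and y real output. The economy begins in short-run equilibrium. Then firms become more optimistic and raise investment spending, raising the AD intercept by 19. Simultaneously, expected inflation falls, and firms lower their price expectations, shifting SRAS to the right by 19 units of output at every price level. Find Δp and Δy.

After both shocks: AD is y = 3562 − 9p and SRAS is y = 10p − 523.
Setting them equal: 4085 = 19p, so p = 215.
y = 3562 − 9·215 = 1627.
Initially p = 215, y = 1608, so Δp = +0 and Δy = +19.

Δp = +0, Δy = +19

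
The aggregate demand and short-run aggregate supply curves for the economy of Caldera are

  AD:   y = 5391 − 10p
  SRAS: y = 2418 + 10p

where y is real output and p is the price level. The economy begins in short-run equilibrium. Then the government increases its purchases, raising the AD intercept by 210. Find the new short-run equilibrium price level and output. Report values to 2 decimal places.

This is a positive demand shock: AD shifts right.
New AD: y = 5601 − 10p.
Set AD = SRAS: 5601 − 10p = 2418 + 10p, so 3183 = 20p and p = 159.15.
Substituting into AD, y = 4009.50.

p = 159.15, y = 4009.50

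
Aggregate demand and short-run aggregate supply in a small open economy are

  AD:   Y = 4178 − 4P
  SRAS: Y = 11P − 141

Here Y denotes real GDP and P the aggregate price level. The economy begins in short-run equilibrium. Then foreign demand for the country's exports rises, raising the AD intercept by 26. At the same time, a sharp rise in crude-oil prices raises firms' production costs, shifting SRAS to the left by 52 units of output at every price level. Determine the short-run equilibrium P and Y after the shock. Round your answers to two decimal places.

P = 293.13, Y = 3031.47

After both shocks: AD is Y = 4204 − 4P and SRAS is Y = 11P − 193.
Setting them equal: 4397 = 15P, so P = 293.13.
Substituting into AD, Y = 3031.47.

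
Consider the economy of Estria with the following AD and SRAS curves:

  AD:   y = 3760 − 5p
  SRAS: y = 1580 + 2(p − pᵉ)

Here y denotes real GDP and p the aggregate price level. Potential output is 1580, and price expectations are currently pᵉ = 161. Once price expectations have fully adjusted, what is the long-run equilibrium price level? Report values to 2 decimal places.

Long-run p = 436.00

Short run: with pᵉ = 161, SRAS is y = 1258 + 2p. Setting AD = SRAS gives 2502 = 7p, so p = 357.43 and y = 3760 − 5p = 1972.86.
Output 1972.86 is above potential 1580, so over time expected prices rise and SRAS shifts left until y returns to 1580.
Long run: y = 1580 on the AD curve gives 1580 = 3760 − 5p, so p = 436.00.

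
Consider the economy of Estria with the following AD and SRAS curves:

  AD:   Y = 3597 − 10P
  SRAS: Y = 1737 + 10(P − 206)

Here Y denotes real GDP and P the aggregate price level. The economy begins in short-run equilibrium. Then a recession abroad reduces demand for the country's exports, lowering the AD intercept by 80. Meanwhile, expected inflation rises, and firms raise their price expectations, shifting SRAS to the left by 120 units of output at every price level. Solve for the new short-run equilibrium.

After both shocks: AD is Y = 3517 − 10P and SRAS is Y = 10P − 443.
Setting them equal: 3960 = 20P, so P = 198.
Y = 3517 − 10·198 = 1537.

P = 198, Y = 1537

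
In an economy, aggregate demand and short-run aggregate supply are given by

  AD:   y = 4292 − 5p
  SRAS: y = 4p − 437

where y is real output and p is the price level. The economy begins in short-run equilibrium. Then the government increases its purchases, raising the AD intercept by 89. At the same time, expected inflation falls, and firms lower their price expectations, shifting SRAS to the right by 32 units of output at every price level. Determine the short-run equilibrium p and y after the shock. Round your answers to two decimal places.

After both shocks: AD is y = 4381 − 5p and SRAS is y = 4p − 405.
Setting them equal: 4786 = 9p, so p = 531.78.
Substituting into AD, y = 1722.11.

p = 531.78, y = 1722.11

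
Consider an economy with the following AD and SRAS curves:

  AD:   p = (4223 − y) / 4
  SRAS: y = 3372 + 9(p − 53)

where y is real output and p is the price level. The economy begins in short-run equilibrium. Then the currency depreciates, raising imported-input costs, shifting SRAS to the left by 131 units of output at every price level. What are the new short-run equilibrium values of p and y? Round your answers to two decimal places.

This is a negative supply shock: SRAS shifts left.
New SRAS: y = 2764 + 9p.
Set AD = SRAS: 4223 − 4p = 2764 + 9p, so 1459 = 13p and p = 112.23.
Substituting into AD, y = 3774.08.

p = 112.23, y = 3774.08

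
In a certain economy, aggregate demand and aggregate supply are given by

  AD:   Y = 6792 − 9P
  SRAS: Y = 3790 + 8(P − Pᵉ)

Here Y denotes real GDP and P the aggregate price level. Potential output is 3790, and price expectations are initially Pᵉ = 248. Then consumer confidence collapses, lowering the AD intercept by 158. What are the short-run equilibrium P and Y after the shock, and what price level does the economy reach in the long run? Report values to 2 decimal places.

Short run: P = 284.00, Y = 4078.00. Long run: P = 316.00.

AD shifts left: new AD is Y = 6634 − 9P. With Pᵉ = 248, SRAS is Y = 1806 + 8P.
Short run: 6634 − 9P = 1806 + 8P gives 4828 = 17P, so P = 284.00 and Y = 6634 − 9P = 4078.00.
Y = 4078.00 is above potential 3790; expectations adjust and SRAS shifts left until Y = 3790.
Long run: on the new AD curve, 3790 = 6634 − 9P gives P = 316.00.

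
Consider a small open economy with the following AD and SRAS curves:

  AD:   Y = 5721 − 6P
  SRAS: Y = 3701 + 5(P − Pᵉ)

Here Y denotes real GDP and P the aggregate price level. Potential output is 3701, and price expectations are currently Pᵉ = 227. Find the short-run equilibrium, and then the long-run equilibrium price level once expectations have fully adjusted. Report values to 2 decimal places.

Short run: with Pᵉ = 227, SRAS is Y = 2566 + 5P. Setting AD = SRAS gives 3155 = 11P, so P = 286.82 and Y = 5721 − 6P = 4000.09.
Output 4000.09 is above potential 3701, so over time expected prices rise and SRAS shifts left until Y returns to 3701.
Long run: Y = 3701 on the AD curve gives 3701 = 5721 − 6P, so P = 336.67.

Short run: P = 286.82, Y = 4000.09. Long run: P = 336.67.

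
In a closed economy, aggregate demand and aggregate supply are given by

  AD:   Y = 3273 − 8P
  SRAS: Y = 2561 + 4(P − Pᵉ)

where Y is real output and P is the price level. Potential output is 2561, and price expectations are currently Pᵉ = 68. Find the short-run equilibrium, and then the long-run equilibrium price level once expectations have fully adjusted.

Short run: with Pᵉ = 68, SRAS is Y = 2289 + 4P. Setting AD = SRAS gives 984 = 12P, so P = 82 and Y = 3273 − 8·82 = 2617.
Output 2617 is above potential 2561, so over time expected prices rise and SRAS shifts left until Y returns to 2561.
Long run: Y = 2561 on the AD curve gives 2561 = 3273 − 8P, so P = 89.

Short run: P = 82, Y = 2617. Long run: P = 89.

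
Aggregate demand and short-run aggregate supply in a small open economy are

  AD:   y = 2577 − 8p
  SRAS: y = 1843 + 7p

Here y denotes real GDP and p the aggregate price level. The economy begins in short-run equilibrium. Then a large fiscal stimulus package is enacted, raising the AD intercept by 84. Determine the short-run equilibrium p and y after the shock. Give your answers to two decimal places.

p = 54.53, y = 2224.73

This is a positive demand shock: AD shifts right.
New AD: y = 2661 − 8p.
Set AD = SRAS: 2661 − 8p = 1843 + 7p, so 818 = 15p and p = 54.53.
Substituting into AD, y = 2224.73.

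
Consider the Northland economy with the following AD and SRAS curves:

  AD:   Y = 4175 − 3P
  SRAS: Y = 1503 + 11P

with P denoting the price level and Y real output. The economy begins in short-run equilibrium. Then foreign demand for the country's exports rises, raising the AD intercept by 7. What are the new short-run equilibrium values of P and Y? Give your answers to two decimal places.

This is a positive demand shock: AD shifts right.
New AD: Y = 4182 − 3P.
Set AD = SRAS: 4182 − 3P = 1503 + 11P, so 2679 = 14P and P = 191.36.
Substituting into AD, Y = 3607.93.

P = 191.36, Y = 3607.93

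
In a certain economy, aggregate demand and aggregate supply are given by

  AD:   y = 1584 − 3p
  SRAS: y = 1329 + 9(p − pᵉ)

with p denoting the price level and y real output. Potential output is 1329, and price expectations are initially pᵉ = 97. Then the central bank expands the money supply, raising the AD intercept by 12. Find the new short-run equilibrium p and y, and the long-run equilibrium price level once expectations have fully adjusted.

AD shifts right: new AD is y = 1596 − 3p. With pᵉ = 97, SRAS is y = 456 + 9p.
Short run: 1596 − 3p = 456 + 9p gives 1140 = 12p, so p = 95 and y = 1596 − 3·95 = 1311.
y = 1311 is below potential 1329; expectations adjust and SRAS shifts right until y = 1329.
Long run: on the new AD curve, 1329 = 1596 − 3p gives p = 89.

Short run: p = 95, y = 1311. Long run: p = 89.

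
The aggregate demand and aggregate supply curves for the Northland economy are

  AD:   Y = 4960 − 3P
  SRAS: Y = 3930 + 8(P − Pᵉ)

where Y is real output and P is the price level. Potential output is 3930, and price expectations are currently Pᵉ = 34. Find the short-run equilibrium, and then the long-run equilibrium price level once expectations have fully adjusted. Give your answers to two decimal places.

Short run: P = 118.36, Y = 4604.91. Long run: P = 343.33.

Short run: with Pᵉ = 34, SRAS is Y = 3658 + 8P. Setting AD = SRAS gives 1302 = 11P, so P = 118.36 and Y = 4960 − 3P = 4604.91.
Output 4604.91 is above potential 3930, so over time expected prices rise and SRAS shifts left until Y returns to 3930.
Long run: Y = 3930 on the AD curve gives 3930 = 4960 − 3P, so P = 343.33.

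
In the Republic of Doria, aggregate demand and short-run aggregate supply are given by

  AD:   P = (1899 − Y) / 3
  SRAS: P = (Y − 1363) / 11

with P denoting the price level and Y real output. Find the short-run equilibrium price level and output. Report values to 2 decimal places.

P = 38.29, Y = 1784.14

Rearrange AD to Y = 1899 − 3P.
Rearrange SRAS to Y = 1363 + 11P.
Set AD = SRAS: 1899 − 3P = 1363 + 11P, so 536 = 14P and P = 38.29.
Substituting into AD, Y = 1899 − 3P = 1784.14.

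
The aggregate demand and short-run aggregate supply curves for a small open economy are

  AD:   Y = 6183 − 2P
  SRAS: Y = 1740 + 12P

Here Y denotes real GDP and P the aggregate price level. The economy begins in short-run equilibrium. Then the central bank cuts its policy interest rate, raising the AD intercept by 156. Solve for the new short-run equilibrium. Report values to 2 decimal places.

This is a positive demand shock: AD shifts right.
New AD: Y = 6339 − 2P.
Set AD = SRAS: 6339 − 2P = 1740 + 12P, so 4599 = 14P and P = 328.50.
Substituting into AD, Y = 5682.00.

P = 328.50, Y = 5682.00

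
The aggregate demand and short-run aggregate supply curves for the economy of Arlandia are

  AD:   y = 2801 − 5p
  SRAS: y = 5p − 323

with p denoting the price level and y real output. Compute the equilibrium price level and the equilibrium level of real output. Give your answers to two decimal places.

p = 312.40, y = 1239.00

Set AD = SRAS: 2801 − 5p = 5p − 323, so 3124 = 10p and p = 312.40.
Substituting into AD, y = 2801 − 5p = 1239.00.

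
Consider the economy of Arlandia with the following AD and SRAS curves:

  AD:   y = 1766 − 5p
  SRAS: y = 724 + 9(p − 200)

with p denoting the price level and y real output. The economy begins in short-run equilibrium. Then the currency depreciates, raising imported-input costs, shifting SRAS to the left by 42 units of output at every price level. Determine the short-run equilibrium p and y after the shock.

This is a negative supply shock: SRAS shifts left.
New SRAS: y = 9p − 1118.
Set AD = SRAS: 1766 − 5p = 9p − 1118, so 2884 = 14p and p = 206.
y = 1766 − 5·206 = 736.

p = 206, y = 736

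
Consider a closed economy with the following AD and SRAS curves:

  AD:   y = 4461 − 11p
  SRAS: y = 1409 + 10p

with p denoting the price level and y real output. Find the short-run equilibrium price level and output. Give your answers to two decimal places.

Set AD = SRAS: 4461 − 11p = 1409 + 10p, so 3052 = 21p and p = 145.33.
Substituting into AD, y = 4461 − 11p = 2862.33.

p = 145.33, y = 2862.33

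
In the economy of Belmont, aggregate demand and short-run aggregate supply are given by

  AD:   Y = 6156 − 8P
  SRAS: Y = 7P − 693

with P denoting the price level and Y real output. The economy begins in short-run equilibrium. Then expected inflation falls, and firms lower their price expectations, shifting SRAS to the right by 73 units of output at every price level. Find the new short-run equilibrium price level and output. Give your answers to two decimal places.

P = 451.73, Y = 2542.13

This is a positive supply shock: SRAS shifts right.
New SRAS: Y = 7P − 620.
Set AD = SRAS: 6156 − 8P = 7P − 620, so 6776 = 15P and P = 451.73.
Substituting into AD, Y = 2542.13.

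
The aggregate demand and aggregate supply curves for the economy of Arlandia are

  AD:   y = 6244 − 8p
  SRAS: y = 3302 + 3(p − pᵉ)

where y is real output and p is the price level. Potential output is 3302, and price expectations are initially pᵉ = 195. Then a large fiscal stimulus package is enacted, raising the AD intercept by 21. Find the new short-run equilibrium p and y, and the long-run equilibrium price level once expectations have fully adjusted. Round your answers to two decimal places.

AD shifts right: new AD is y = 6265 − 8p. With pᵉ = 195, SRAS is y = 2717 + 3p.
Short run: 6265 − 8p = 2717 + 3p gives 3548 = 11p, so p = 322.55 and y = 6265 − 8p = 3684.64.
y = 3684.64 is above potential 3302; expectations adjust and SRAS shifts left until y = 3302.
Long run: on the new AD curve, 3302 = 6265 − 8p gives p = 370.38.

Short run: p = 322.55, y = 3684.64. Long run: p = 370.38.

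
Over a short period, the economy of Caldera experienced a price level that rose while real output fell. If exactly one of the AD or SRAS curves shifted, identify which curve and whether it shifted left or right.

P rose and Y fell. An AD shift moves P and Y in the same direction; an SRAS shift moves them in opposite directions.
Here P and Y moved in opposite directions, so the SRAS curve shifted.
Since Y fell, SRAS shifted left.

SRAS shifted left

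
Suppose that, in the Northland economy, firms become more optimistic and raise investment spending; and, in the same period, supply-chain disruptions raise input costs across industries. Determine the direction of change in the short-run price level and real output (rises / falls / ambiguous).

The first event is a positive demand shock: AD shifts right, which by itself pushes P up and Y up.
The second is an adverse supply shock: SRAS shifts left, which by itself pushes P up and Y down.
Both shocks push P up, so P rises. The two shocks push Y in opposite directions, so the effect on Y is ambiguous.

Price level: rises; output: ambiguous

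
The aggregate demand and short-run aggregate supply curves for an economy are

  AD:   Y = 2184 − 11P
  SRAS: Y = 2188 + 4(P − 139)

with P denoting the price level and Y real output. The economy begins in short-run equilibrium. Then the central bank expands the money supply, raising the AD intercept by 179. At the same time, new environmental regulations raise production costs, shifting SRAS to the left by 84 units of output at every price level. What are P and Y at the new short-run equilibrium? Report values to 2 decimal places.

After both shocks: AD is Y = 2363 − 11P and SRAS is Y = 1548 + 4P.
Setting them equal: 815 = 15P, so P = 54.33.
Substituting into AD, Y = 1765.33.

P = 54.33, Y = 1765.33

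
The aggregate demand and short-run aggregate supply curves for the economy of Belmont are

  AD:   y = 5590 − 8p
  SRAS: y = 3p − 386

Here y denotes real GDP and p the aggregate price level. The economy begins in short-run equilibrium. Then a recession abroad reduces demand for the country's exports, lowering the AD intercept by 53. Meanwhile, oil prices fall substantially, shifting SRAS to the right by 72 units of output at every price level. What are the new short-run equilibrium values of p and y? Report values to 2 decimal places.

After both shocks: AD is y = 5537 − 8p and SRAS is y = 3p − 314.
Setting them equal: 5851 = 11p, so p = 531.91.
Substituting into AD, y = 1281.73.

p = 531.91, y = 1281.73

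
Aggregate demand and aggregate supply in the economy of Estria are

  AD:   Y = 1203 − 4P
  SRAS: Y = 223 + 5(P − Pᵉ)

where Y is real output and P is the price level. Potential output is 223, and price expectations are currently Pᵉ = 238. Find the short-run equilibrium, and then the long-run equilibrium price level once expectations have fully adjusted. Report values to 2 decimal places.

Short run: with Pᵉ = 238, SRAS is Y = 5P − 967. Setting AD = SRAS gives 2170 = 9P, so P = 241.11 and Y = 1203 − 4P = 238.56.
Output 238.56 is above potential 223, so over time expected prices rise and SRAS shifts left until Y returns to 223.
Long run: Y = 223 on the AD curve gives 223 = 1203 − 4P, so P = 245.00.

Short run: P = 241.11, Y = 238.56. Long run: P = 245.00.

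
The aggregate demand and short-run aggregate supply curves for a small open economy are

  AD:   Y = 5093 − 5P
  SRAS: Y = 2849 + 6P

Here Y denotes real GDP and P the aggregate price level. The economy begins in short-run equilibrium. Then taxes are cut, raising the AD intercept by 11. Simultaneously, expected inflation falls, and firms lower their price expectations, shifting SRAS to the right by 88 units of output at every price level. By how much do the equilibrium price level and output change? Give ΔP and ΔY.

ΔP = -7, ΔY = +46

After both shocks: AD is Y = 5104 − 5P and SRAS is Y = 2937 + 6P.
Setting them equal: 2167 = 11P, so P = 197.
Y = 5104 − 5·197 = 4119.
Initially P = 204, Y = 4073, so ΔP = -7 and ΔY = +46.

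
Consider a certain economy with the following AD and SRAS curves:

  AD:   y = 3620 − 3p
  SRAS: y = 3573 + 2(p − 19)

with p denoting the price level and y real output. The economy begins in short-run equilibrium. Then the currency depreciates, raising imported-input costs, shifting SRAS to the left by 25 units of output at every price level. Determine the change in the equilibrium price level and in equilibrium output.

Δp = +5, Δy = -15

This is a negative supply shock: SRAS shifts left.
New SRAS: y = 3510 + 2p.
Set AD = SRAS: 3620 − 3p = 3510 + 2p, so 110 = 5p and p = 22.
y = 3620 − 3·22 = 3554.
Initially p = 17, y = 3569, so Δp = +5 and Δy = -15.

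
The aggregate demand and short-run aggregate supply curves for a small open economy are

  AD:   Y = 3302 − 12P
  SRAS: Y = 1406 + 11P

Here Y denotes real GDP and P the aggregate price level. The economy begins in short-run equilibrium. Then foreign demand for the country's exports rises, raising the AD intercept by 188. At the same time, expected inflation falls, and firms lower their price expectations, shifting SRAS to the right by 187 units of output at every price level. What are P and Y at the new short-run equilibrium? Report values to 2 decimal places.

P = 82.48, Y = 2500.26

After both shocks: AD is Y = 3490 − 12P and SRAS is Y = 1593 + 11P.
Setting them equal: 1897 = 23P, so P = 82.48.
Substituting into AD, Y = 2500.26.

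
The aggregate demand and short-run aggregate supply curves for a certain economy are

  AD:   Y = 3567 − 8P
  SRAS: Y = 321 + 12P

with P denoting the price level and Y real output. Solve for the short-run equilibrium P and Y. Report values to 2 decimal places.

Set AD = SRAS: 3567 − 8P = 321 + 12P, so 3246 = 20P and P = 162.30.
Substituting into AD, Y = 3567 − 8P = 2268.60.

P = 162.30, Y = 2268.60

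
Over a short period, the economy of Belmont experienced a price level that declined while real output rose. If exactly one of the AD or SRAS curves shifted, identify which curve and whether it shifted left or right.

SRAS shifted right

P fell and Y rose. An AD shift moves P and Y in the same direction; an SRAS shift moves them in opposite directions.
Here P and Y moved in opposite directions, so the SRAS curve shifted.
Since Y rose, SRAS shifted right.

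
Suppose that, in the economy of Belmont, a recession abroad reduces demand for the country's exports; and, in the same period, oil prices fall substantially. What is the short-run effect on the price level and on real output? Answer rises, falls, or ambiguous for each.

Price level: falls; output: ambiguous

The first event is a negative demand shock: AD shifts left, which by itself pushes P down and Y down.
The second is a favourable supply shock: SRAS shifts right, which by itself pushes P down and Y up.
Both shocks push P down, so P falls. The two shocks push Y in opposite directions, so the effect on Y is ambiguous.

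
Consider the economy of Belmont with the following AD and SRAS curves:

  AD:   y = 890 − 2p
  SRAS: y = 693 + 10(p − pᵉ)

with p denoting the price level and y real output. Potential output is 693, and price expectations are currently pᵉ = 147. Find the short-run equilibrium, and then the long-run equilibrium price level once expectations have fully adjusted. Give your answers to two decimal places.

Short run: p = 138.92, y = 612.17. Long run: p = 98.50.

Short run: with pᵉ = 147, SRAS is y = 10p − 777. Setting AD = SRAS gives 1667 = 12p, so p = 138.92 and y = 890 − 2p = 612.17.
Output 612.17 is below potential 693, so over time expected prices fall and SRAS shifts right until y returns to 693.
Long run: y = 693 on the AD curve gives 693 = 890 − 2p, so p = 98.50.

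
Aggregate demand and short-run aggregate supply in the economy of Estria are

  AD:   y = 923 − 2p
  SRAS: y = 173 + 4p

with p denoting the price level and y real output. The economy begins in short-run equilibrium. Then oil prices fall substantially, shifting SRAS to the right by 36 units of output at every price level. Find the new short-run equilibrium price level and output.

This is a positive supply shock: SRAS shifts right.
New SRAS: y = 209 + 4p.
Set AD = SRAS: 923 − 2p = 209 + 4p, so 714 = 6p and p = 119.
y = 923 − 2·119 = 685.

p = 119, y = 685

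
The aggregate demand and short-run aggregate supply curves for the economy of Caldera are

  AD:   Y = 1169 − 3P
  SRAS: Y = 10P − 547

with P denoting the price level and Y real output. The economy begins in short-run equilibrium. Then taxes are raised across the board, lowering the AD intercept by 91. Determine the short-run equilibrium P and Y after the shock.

This is a negative demand shock: AD shifts left.
New AD: Y = 1078 − 3P.
Set AD = SRAS: 1078 − 3P = 10P − 547, so 1625 = 13P and P = 125.
Y = 1078 − 3·125 = 703.

P = 125, Y = 703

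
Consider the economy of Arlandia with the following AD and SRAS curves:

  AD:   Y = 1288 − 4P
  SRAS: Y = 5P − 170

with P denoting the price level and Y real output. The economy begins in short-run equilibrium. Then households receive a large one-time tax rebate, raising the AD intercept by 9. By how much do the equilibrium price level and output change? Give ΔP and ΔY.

ΔP = +1, ΔY = +5

This is a positive demand shock: AD shifts right.
New AD: Y = 1297 − 4P.
Set AD = SRAS: 1297 − 4P = 5P − 170, so 1467 = 9P and P = 163.
Y = 1297 − 4·163 = 645.
Initially P = 162, Y = 640, so ΔP = +1 and ΔY = +5.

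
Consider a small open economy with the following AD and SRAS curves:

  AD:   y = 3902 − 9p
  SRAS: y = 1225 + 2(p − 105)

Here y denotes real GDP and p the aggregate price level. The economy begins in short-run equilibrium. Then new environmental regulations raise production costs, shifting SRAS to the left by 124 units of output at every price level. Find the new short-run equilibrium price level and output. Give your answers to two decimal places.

This is a negative supply shock: SRAS shifts left.
New SRAS: y = 891 + 2p.
Set AD = SRAS: 3902 − 9p = 891 + 2p, so 3011 = 11p and p = 273.73.
Substituting into AD, y = 1438.45.

p = 273.73, y = 1438.45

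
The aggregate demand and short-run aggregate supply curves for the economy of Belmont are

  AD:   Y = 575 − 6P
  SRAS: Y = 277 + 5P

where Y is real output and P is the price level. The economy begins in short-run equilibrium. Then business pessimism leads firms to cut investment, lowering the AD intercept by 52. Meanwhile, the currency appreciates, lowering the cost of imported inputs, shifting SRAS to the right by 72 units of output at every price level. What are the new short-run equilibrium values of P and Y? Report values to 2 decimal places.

After both shocks: AD is Y = 523 − 6P and SRAS is Y = 349 + 5P.
Setting them equal: 174 = 11P, so P = 15.82.
Substituting into AD, Y = 428.09.

P = 15.82, Y = 428.09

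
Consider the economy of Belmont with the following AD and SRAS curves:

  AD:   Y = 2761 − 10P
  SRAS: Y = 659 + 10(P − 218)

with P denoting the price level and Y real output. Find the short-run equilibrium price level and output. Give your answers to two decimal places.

P = 214.10, Y = 620.00

Write SRAS as Y = 659 + 10P − 2180 = 10P − 1521.
Set AD = SRAS: 2761 − 10P = 10P − 1521, so 4282 = 20P and P = 214.10.
Substituting into AD, Y = 2761 − 10P = 620.00.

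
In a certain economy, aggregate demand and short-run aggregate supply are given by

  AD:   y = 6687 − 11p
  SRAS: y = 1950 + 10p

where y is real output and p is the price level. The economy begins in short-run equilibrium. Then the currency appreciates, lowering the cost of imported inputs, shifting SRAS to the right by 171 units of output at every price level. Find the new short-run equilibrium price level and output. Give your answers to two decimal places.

This is a positive supply shock: SRAS shifts right.
New SRAS: y = 2121 + 10p.
Set AD = SRAS: 6687 − 11p = 2121 + 10p, so 4566 = 21p and p = 217.43.
Substituting into AD, y = 4295.29.

p = 217.43, y = 4295.29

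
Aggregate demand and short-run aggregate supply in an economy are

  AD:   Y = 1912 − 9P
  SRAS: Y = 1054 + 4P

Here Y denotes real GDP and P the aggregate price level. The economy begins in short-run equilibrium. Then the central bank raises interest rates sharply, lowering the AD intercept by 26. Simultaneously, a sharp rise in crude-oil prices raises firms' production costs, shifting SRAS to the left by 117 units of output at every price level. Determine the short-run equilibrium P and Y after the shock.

P = 73, Y = 1229

After both shocks: AD is Y = 1886 − 9P and SRAS is Y = 937 + 4P.
Setting them equal: 949 = 13P, so P = 73.
Y = 1886 − 9·73 = 1229.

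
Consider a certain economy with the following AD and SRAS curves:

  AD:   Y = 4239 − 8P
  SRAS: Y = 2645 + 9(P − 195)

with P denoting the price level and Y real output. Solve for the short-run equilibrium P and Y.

P = 197, Y = 2663

Write SRAS as Y = 2645 + 9P − 1755 = 890 + 9P.
Set AD = SRAS: 4239 − 8P = 890 + 9P, so 3349 = 17P and P = 197.
Then Y = 4239 − 8·197 = 2663.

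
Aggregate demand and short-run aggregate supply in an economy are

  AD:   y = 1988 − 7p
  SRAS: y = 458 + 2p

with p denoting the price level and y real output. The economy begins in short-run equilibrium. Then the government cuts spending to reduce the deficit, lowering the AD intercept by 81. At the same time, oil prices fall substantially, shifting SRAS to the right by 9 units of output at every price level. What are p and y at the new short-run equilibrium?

After both shocks: AD is y = 1907 − 7p and SRAS is y = 467 + 2p.
Setting them equal: 1440 = 9p, so p = 160.
y = 1907 − 7·160 = 787.

p = 160, y = 787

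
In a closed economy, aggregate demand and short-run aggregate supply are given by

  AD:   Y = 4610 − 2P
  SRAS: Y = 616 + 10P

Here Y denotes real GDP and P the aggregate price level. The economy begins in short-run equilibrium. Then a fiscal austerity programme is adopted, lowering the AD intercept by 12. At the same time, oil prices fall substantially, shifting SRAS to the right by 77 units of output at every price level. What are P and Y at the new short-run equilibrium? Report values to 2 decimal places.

After both shocks: AD is Y = 4598 − 2P and SRAS is Y = 693 + 10P.
Setting them equal: 3905 = 12P, so P = 325.42.
Substituting into AD, Y = 3947.17.

P = 325.42, Y = 3947.17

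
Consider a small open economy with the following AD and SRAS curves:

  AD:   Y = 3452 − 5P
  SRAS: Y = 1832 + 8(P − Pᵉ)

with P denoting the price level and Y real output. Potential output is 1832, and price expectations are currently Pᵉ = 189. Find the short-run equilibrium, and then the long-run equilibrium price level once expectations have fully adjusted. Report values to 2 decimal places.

Short run: with Pᵉ = 189, SRAS is Y = 320 + 8P. Setting AD = SRAS gives 3132 = 13P, so P = 240.92 and Y = 3452 − 5P = 2247.38.
Output 2247.38 is above potential 1832, so over time expected prices rise and SRAS shifts left until Y returns to 1832.
Long run: Y = 1832 on the AD curve gives 1832 = 3452 − 5P, so P = 324.00.

Short run: P = 240.92, Y = 2247.38. Long run: P = 324.00.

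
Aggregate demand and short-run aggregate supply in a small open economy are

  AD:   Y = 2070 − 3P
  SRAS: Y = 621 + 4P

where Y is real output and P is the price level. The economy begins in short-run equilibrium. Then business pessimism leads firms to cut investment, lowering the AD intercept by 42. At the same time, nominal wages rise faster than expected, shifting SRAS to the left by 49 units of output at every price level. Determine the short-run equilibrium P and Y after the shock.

P = 208, Y = 1404

After both shocks: AD is Y = 2028 − 3P and SRAS is Y = 572 + 4P.
Setting them equal: 1456 = 7P, so P = 208.
Y = 2028 − 3·208 = 1404.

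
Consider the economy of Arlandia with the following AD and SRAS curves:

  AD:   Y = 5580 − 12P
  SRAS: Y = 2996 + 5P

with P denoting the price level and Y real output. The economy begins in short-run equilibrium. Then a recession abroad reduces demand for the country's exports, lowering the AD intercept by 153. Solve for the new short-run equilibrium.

P = 143, Y = 3711

This is a negative demand shock: AD shifts left.
New AD: Y = 5427 − 12P.
Set AD = SRAS: 5427 − 12P = 2996 + 5P, so 2431 = 17P and P = 143.
Y = 5427 − 12·143 = 3711.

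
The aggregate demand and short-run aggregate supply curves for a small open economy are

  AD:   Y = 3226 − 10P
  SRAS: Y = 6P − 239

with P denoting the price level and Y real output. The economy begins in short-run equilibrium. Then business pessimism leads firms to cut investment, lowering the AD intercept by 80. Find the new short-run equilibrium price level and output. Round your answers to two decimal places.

P = 211.56, Y = 1030.38

This is a negative demand shock: AD shifts left.
New AD: Y = 3146 − 10P.
Set AD = SRAS: 3146 − 10P = 6P − 239, so 3385 = 16P and P = 211.56.
Substituting into AD, Y = 1030.38.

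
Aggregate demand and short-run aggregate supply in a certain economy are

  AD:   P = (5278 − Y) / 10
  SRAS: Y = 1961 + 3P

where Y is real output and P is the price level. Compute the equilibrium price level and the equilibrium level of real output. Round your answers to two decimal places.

Rearrange AD to Y = 5278 − 10P.
Set AD = SRAS: 5278 − 10P = 1961 + 3P, so 3317 = 13P and P = 255.15.
Substituting into AD, Y = 5278 − 10P = 2726.46.

P = 255.15, Y = 2726.46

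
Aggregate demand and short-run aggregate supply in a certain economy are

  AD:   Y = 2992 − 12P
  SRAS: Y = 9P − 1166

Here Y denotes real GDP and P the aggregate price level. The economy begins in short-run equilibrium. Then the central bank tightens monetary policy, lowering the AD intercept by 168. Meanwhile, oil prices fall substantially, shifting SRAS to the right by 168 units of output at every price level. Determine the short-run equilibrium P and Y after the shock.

P = 182, Y = 640

After both shocks: AD is Y = 2824 − 12P and SRAS is Y = 9P − 998.
Setting them equal: 3822 = 21P, so P = 182.
Y = 2824 − 12·182 = 640.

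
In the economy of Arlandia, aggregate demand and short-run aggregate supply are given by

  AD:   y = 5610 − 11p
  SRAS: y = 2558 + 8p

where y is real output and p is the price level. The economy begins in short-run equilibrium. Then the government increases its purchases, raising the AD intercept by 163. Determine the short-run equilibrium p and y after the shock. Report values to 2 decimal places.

This is a positive demand shock: AD shifts right.
New AD: y = 5773 − 11p.
Set AD = SRAS: 5773 − 11p = 2558 + 8p, so 3215 = 19p and p = 169.21.
Substituting into AD, y = 3911.68.

p = 169.21, y = 3911.68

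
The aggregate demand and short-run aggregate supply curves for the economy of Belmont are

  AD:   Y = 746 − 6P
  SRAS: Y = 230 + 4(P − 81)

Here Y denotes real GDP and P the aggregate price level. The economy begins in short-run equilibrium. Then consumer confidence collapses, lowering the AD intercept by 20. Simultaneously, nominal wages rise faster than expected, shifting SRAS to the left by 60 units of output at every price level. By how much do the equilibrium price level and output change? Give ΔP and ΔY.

ΔP = +4, ΔY = -44

After both shocks: AD is Y = 726 − 6P and SRAS is Y = 4P − 154.
Setting them equal: 880 = 10P, so P = 88.
Y = 726 − 6·88 = 198.
Initially P = 84, Y = 242, so ΔP = +4 and ΔY = -44.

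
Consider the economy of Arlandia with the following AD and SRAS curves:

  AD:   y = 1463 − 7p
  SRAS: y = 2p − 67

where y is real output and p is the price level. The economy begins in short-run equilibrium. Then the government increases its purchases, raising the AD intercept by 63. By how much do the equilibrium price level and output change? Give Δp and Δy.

Δp = +7, Δy = +14

This is a positive demand shock: AD shifts right.
New AD: y = 1526 − 7p.
Set AD = SRAS: 1526 − 7p = 2p − 67, so 1593 = 9p and p = 177.
y = 1526 − 7·177 = 287.
Initially p = 170, y = 273, so Δp = +7 and Δy = +14.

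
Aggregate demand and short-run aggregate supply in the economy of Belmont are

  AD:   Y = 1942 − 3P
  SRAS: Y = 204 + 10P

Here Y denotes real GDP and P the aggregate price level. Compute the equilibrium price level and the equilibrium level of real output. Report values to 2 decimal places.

P = 133.69, Y = 1540.92

Set AD = SRAS: 1942 − 3P = 204 + 10P, so 1738 = 13P and P = 133.69.
Substituting into AD, Y = 1942 − 3P = 1540.92.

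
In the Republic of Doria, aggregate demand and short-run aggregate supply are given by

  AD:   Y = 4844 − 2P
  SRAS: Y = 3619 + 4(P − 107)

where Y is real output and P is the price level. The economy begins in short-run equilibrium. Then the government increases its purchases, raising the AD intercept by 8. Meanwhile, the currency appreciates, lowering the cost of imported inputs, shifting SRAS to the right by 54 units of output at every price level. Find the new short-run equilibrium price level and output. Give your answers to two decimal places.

After both shocks: AD is Y = 4852 − 2P and SRAS is Y = 3245 + 4P.
Setting them equal: 1607 = 6P, so P = 267.83.
Substituting into AD, Y = 4316.33.

P = 267.83, Y = 4316.33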